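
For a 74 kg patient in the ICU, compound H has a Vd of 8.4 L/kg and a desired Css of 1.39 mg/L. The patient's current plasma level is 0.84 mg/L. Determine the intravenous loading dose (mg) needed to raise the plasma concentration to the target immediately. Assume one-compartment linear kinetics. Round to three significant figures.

Total Vd = 8.4 × 74 = 621.6 L
The loading dose fills Vd to the target concentration.
Concentration deficit ΔC = 1.39 − 0.84 = 0.5500 mg/L
LD = Vd × ΔC = 621.6 × 0.5500 = 341.9 mg

342 mg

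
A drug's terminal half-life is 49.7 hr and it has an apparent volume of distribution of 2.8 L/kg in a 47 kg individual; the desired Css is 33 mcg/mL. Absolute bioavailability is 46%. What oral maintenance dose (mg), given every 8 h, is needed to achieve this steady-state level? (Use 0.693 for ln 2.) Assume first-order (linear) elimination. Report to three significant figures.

Vd(total) = 47 kg × 2.8 L/kg = 131.6 L
CL = 0.693 × Vd / t½ = 0.693 × 131.6 / 49.7 = 1.835 L/h
D = CL × Css × τ / F = 1.835 × 33 × 8 / 0.46 = 1053 mg

1050 mg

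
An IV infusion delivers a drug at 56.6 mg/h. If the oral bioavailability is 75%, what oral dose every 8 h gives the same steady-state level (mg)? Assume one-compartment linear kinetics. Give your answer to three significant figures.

604 mg

To maintain the same Css, the systemic dosing rate must be unchanged: F·D/τ = infusion rate.
D = rate × τ / F = 56.6 × 8 / 0.75 = 603.7 mg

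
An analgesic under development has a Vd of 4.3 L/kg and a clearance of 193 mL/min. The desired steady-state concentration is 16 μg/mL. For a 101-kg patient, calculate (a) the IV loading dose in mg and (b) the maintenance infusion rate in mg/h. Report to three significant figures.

Vd(total) = 101 kg × 4.3 L/kg = 434.3 L
Loading: fill Vd to C_target → 434.3 L × 16 mg/L = 6949 mg
Convert clearance: 193 mL/min × 60 min/h ÷ 1000 mL/L = 11.58 L/h
Maintenance: replace elimination → rate = CL × Css = 11.58 × 16 = 185.3 mg/h

(a) 6950 mg; (b) 185 mg/h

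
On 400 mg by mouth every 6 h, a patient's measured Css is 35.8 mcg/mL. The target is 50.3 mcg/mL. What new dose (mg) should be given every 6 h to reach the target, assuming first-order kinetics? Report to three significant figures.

For first-order elimination, Css ∝ F·D/(CL·τ); F and CL are unchanged, so Css ∝ D/τ.
D₂ = D₁ × (Css,target / Css,current) = 400 × 50.3/35.8 = 562.0 mg

562 mg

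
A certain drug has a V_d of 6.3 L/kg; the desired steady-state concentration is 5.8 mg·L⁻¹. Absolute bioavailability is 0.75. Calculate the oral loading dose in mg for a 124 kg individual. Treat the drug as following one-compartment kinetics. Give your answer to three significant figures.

6040 mg

Vd = 6.3 L/kg × 124 kg = 781.2 L
LD = Vd × C / F = 781.2 × 5.800 / 0.75 = 6041 mg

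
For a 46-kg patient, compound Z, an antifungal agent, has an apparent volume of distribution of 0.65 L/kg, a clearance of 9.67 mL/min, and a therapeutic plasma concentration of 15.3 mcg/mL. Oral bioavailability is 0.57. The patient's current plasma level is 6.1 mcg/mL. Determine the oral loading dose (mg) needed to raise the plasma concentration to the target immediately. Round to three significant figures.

483 mg

Vd(total) = 46 kg × 0.65 L/kg = 29.90 L
Concentration deficit ΔC = 15.3 − 6.1 = 9.200 mg/L
LD = Vd × ΔC / F = 29.90 × 9.200 / 0.57 = 482.6 mg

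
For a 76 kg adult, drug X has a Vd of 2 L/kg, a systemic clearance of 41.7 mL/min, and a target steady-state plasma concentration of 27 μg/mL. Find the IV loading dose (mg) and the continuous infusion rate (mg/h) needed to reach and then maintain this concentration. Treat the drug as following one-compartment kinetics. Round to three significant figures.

Vd(total) = 76 kg × 2 L/kg = 152.0 L
Loading dose = Vd × C = 152.0 × 27 = 4104 mg
Convert clearance: 41.7 mL/min × 60 min/h ÷ 1000 mL/L = 2.502 L/h
Maintenance infusion rate = CL × Css = 2.502 × 27 = 67.55 mg/h

(a) 4100 mg; (b) 67.6 mg/h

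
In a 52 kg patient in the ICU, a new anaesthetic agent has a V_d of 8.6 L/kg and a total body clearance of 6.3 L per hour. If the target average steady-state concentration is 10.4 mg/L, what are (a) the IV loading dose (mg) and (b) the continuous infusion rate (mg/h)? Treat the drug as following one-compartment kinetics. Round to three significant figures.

(a) 4650 mg; (b) 65.5 mg/h

Total Vd = 8.6 × 52 = 447.2 L
LD = Vd · C_target = 447.2 × 10.4 = 4651 mg
Maintenance infusion rate = CL × Css = 6.300 × 10.4 = 65.52 mg/h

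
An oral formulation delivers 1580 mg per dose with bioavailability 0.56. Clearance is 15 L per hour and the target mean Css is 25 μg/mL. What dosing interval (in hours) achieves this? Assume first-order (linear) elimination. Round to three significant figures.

F·D/τ = CL·Css → τ = F·D / (CL·Css).
τ = 0.56 × 1580 / (15 × 25) = 2.359 h

2.36 h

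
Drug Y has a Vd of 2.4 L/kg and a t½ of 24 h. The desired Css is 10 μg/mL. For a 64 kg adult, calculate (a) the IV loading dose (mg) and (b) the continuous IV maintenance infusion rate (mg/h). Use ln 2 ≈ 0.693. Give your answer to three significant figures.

Vd(total) = 64 kg × 2.4 L/kg = 153.6 L
LD = Vd × C = 153.6 × 10 = 1536 mg
CL = 0.693 × Vd / t½ = 0.693 × 153.6 / 24 = 4.435 L/h
Infusion rate = CL × Css = 4.435 × 10 = 44.35 mg/h

(a) 1540 mg; (b) 44.4 mg/h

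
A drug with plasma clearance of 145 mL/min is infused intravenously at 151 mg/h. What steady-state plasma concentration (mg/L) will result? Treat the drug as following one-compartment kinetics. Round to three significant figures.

17.4 mg/L

Convert clearance: 145 mL/min × 60 min/h ÷ 1000 mL/L = 8.700 L/h
Css = rate / CL = 151 / 8.700 = 17.36 mg/L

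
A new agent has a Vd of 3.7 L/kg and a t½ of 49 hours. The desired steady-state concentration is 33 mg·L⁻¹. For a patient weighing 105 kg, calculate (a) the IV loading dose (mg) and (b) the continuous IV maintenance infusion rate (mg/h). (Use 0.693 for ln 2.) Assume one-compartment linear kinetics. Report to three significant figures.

Total Vd = 3.7 × 105 = 388.5 L
LD = Vd × C = 388.5 × 33 = 12820 mg
CL = 0.693 × Vd / t½ = 0.693 × 388.5 / 49 = 5.495 L/h
Infusion rate = CL × Css = 5.495 × 33 = 181.3 mg/h

(a) 12800 mg; (b) 181 mg/h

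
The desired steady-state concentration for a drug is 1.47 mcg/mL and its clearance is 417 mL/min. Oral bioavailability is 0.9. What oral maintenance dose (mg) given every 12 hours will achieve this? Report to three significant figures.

CL = 417 mL/min × 60/1000 = 25.02 L/h
D = CL × Css × τ / F = 25.02 × 1.47 × 12 / 0.9 = 490.4 mg

490 mg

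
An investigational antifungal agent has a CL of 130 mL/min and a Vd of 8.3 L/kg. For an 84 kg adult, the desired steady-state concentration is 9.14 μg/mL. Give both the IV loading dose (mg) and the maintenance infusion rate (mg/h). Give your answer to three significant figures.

(a) 6370 mg; (b) 71.3 mg/h

Vd(total) = 84 kg × 8.3 L/kg = 697.2 L
Loading dose = Vd × C = 697.2 × 9.14 = 6372 mg
CL = 130 mL/min × 60/1000 = 7.800 L/h
Maintenance infusion rate = CL × Css = 7.800 × 9.14 = 71.29 mg/h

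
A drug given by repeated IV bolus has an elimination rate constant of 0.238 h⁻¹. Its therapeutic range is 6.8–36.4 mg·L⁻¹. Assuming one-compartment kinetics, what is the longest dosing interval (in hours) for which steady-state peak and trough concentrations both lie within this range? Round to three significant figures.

7.05 h

Between IV bolus doses, concentration decays as C = C₀·e^(−kτ), so C_peak/C_trough = e^(kτ).
τ_max = ln(C_peak/C_trough) / k = ln(36.4/6.8) / 0.2380 = 1.678 / 0.2380 = 7.050 h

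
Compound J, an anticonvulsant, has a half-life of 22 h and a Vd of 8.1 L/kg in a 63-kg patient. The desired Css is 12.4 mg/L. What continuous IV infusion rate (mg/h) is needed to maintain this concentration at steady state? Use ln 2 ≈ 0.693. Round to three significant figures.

199 mg/h

Vd(total) = 63 kg × 8.1 L/kg = 510.3 L
k = 0.693/22 = 0.03150 h⁻¹, so CL = k·Vd = 0.03150 × 510.3 = 16.07 L/h
Infusion rate = CL × Css = 16.07 × 12.4 = 199.3 mg/h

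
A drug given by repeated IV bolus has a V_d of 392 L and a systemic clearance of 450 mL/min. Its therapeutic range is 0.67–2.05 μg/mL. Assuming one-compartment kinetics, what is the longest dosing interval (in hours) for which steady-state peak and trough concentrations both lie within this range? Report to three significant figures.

CL = 450 mL/min = 450 × 0.06 = 27.00 L/h
k = CL / Vd = 27.00 / 392.0 = 0.06888 h⁻¹
Between IV bolus doses, concentration decays as C = C₀·e^(−kτ), so C_peak/C_trough = e^(kτ).
τ_max = ln(C_peak/C_trough) / k = ln(2.05/0.67) / 0.06888 = 1.118 / 0.06888 = 16.23 h

16.2 h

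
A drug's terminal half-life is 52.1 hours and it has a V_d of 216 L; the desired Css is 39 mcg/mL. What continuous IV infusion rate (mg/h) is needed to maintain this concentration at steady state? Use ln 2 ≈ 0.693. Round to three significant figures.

CL = ln 2 · Vd / t½ = 0.693 × 216.0 / 52.1 = 2.873 L/h
Infusion rate = CL × Css = 2.873 × 39 = 112.0 mg/h

112 mg/h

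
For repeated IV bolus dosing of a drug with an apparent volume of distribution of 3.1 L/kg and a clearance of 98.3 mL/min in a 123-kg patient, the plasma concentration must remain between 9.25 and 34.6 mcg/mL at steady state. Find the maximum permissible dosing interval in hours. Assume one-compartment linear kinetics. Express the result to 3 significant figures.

85.3 h

Vd(total) = 123 kg × 3.1 L/kg = 381.3 L
Convert clearance: 98.3 mL/min × 60 min/h ÷ 1000 mL/L = 5.898 L/h
k = CL / Vd = 5.898 / 381.3 = 0.01547 h⁻¹
Between IV bolus doses, concentration decays as C = C₀·e^(−kτ), so C_peak/C_trough = e^(kτ).
τ_max = ln(C_peak/C_trough) / k = ln(34.6/9.25) / 0.01547 = 1.319 / 0.01547 = 85.26 h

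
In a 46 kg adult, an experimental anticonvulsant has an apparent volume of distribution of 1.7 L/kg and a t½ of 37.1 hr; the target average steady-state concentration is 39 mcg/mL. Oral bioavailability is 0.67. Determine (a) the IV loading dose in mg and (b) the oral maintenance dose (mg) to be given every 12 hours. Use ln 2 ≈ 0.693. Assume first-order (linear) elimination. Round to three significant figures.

(a) 3050 mg; (b) 1020 mg

Total Vd = 1.7 × 46 = 78.20 L
LD = Vd × C = 78.20 × 39 = 3050 mg
CL = 0.693 × Vd / t½ = 0.693 × 78.20 / 37.1 = 1.461 L/h
D = CL × Css × τ / F = 1.461 × 39 × 12 / 0.67 = 1021 mg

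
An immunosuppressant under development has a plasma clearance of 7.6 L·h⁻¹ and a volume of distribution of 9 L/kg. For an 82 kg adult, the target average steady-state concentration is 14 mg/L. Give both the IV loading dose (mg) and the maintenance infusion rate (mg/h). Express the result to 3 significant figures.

Total Vd = 9 × 82 = 738.0 L
LD = Vd · C_target = 738.0 × 14 = 10330 mg
Infusion rate = 7.600 L/h × 14 mg/L = 106.4 mg/h

(a) 10300 mg; (b) 106 mg/h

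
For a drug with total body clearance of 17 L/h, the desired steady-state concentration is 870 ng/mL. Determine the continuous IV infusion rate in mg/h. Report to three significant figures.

14.8 mg/h

C = 870 ng/mL = 0.8700 mg/L
R₀ = 17.00 × 0.87 = 14.79 mg/h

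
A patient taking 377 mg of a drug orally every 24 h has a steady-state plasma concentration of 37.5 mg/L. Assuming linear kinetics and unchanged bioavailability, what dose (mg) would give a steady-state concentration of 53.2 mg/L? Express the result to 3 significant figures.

535 mg

With linear kinetics, Css is proportional to dose rate (D/τ) at fixed clearance.
D₂ = D₁ × (Css,target / Css,current) = 377 × 53.2/37.5 = 534.8 mg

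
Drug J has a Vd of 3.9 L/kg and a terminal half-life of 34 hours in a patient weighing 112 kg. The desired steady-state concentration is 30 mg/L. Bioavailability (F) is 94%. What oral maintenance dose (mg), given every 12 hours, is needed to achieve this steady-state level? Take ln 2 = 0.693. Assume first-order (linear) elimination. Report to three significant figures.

3410 mg

Vd = 3.9 L/kg × 112 kg = 436.8 L
CL = ln 2 · Vd / t½ = 0.693 × 436.8 / 34 = 8.903 L/h
D = CL × Css × τ / F = 8.903 × 30 × 12 / 0.94 = 3410 mg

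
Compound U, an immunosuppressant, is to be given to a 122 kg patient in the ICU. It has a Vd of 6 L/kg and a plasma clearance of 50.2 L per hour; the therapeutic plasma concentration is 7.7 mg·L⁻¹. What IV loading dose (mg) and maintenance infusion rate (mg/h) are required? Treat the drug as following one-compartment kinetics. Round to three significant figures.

(a) 5640 mg; (b) 387 mg/h

Vd(total) = 122 kg × 6 L/kg = 732.0 L
Loading dose = Vd × C = 732.0 × 7.7 = 5636 mg
Maintenance: replace elimination → rate = CL × Css = 50.20 × 7.7 = 386.5 mg/h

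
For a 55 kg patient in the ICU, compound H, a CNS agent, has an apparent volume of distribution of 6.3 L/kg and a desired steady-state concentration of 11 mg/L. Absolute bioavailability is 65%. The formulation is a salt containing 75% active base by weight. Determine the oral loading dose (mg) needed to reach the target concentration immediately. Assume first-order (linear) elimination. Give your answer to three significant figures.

7820 mg

Total Vd = 6.3 × 55 = 346.5 L
The loading dose fills Vd to the target concentration.
LD = Vd × C / F / S = 346.5 × 11.00 / 0.65 / 0.75 = 7818 mg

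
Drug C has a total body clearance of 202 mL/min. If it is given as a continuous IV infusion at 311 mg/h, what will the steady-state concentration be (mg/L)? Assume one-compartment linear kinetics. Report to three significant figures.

Convert clearance: 202 mL/min × 60 min/h ÷ 1000 mL/L = 12.12 L/h
Css = rate / CL = 311 / 12.12 = 25.66 mg/L

25.7 mg/L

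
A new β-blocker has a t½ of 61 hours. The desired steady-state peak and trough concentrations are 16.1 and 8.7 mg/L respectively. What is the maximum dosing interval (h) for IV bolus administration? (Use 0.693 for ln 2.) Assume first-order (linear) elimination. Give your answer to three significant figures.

k = 0.693 / t½ = 0.693 / 61 = 0.01136 h⁻¹
Between IV bolus doses, concentration decays as C = C₀·e^(−kτ), so C_peak/C_trough = e^(kτ).
τ_max = ln(C_peak/C_trough) / k = ln(16.1/8.7) / 0.01136 = 0.6155 / 0.01136 = 54.18 h

54.2 h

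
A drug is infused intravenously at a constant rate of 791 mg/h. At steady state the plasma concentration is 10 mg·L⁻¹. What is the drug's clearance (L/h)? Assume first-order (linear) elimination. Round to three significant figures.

At steady state, infusion rate = CL × Css, so CL = rate / Css.
CL = 791 / 10 = 79.10 L/h

79.1 L/h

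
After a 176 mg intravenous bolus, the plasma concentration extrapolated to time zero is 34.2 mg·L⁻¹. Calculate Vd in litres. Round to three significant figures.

Immediately after an IV bolus, C₀ = Dose / Vd, so Vd = Dose / C₀.
Vd = 176 / 34.2 = 5.146 L

5.15 L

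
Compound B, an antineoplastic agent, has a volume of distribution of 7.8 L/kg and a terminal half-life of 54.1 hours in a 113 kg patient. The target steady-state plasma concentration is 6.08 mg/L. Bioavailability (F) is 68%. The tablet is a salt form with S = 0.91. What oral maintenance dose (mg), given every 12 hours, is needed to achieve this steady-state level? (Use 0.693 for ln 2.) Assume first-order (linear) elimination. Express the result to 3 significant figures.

1330 mg

Total Vd = 7.8 × 113 = 881.4 L
CL = 0.693 × Vd / t½ = 0.693 × 881.4 / 54.1 = 11.29 L/h
D = CL × Css × τ / F / S = 11.29 × 6.08 × 12 / 0.68 / 0.91 = 1331 mg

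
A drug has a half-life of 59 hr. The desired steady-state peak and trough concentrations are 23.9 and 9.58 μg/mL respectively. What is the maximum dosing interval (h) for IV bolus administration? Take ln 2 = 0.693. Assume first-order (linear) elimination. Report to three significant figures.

77.8 h

k = 0.693 / t½ = 0.693 / 59 = 0.01175 h⁻¹
Between IV bolus doses, concentration decays as C = C₀·e^(−kτ), so C_peak/C_trough = e^(kτ).
τ_max = ln(C_peak/C_trough) / k = ln(23.9/9.58) / 0.01175 = 0.9142 / 0.01175 = 77.80 h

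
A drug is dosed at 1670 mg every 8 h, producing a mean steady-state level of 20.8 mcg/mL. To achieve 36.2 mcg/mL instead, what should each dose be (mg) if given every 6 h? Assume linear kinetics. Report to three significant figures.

For first-order elimination, Css ∝ F·D/(CL·τ); F and CL are unchanged, so Css ∝ D/τ.
D₂ = D₁ × (Css,target / Css,current) × (τ₂/τ₁) = 1670 × (36.2/20.8) × (6/8) = 2180 mg

2180 mg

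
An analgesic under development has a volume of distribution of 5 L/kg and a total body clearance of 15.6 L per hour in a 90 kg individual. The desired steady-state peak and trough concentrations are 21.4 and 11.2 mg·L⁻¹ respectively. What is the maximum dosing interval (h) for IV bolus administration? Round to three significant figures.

Vd = 5 L/kg × 90 kg = 450.0 L
k = CL / Vd = 15.60 / 450.0 = 0.03467 h⁻¹
Between IV bolus doses, concentration decays as C = C₀·e^(−kτ), so C_peak/C_trough = e^(kτ).
τ_max = ln(C_peak/C_trough) / k = ln(21.4/11.2) / 0.03467 = 0.6475 / 0.03467 = 18.68 h

18.7 h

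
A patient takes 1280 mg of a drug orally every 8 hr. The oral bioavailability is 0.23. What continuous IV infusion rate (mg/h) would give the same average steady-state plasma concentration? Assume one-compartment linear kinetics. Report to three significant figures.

36.8 mg/h

Equivalent systemic input: infusion rate = F·D/τ.
Rate = 0.23 × 1280 / 8 = 36.80 mg/h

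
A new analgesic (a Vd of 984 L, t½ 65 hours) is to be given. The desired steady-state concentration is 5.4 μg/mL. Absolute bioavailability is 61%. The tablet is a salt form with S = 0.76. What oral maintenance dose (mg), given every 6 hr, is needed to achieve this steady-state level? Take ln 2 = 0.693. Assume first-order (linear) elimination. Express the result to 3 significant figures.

k = 0.693/65 = 0.01066 h⁻¹, so CL = k·Vd = 0.01066 × 984.0 = 10.49 L/h
D = CL × Css × τ / F / S = 10.49 × 5.4 × 6 / 0.61 / 0.76 = 733.1 mg

733 mg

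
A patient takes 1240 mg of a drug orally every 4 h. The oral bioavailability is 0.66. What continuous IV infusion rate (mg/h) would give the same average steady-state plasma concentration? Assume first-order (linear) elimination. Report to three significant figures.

Equivalent systemic input: infusion rate = F·D/τ.
Rate = 0.66 × 1240 / 4 = 204.6 mg/h

205 mg/h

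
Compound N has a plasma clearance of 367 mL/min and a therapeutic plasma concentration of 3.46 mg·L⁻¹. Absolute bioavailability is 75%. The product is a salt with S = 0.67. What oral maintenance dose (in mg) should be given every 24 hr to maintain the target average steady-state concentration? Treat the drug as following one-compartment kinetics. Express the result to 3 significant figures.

3640 mg

Convert clearance: 367 mL/min × 60 min/h ÷ 1000 mL/L = 22.02 L/h
At steady state, dose per interval replaces the amount cleared in that interval: F·S·D/τ = CL·Css.
D = CL × Css × τ / F / S = 22.02 × 3.46 × 24 / 0.75 / 0.67 = 3639 mg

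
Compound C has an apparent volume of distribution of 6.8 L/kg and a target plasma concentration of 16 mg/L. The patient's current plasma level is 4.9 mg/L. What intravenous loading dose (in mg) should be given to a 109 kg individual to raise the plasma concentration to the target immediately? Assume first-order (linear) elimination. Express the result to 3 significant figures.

8230 mg

Vd(total) = 109 kg × 6.8 L/kg = 741.2 L
Concentration deficit ΔC = 16 − 4.9 = 11.10 mg/L
LD = Vd × ΔC = 741.2 × 11.10 = 8227 mg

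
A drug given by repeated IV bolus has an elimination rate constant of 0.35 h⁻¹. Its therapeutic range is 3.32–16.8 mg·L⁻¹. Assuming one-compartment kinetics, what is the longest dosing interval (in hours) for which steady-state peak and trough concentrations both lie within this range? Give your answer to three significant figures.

4.63 h

Between IV bolus doses, concentration decays as C = C₀·e^(−kτ), so C_peak/C_trough = e^(kτ).
τ_max = ln(C_peak/C_trough) / k = ln(16.8/3.32) / 0.3500 = 1.621 / 0.3500 = 4.631 h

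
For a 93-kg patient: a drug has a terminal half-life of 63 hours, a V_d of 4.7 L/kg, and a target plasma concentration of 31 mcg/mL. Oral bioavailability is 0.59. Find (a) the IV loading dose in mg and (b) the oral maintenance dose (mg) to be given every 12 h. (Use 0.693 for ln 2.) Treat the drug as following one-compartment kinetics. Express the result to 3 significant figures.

Vd(total) = 93 kg × 4.7 L/kg = 437.1 L
LD = Vd × C = 437.1 × 31 = 13550 mg
CL = 0.693 × Vd / t½ = 0.693 × 437.1 / 63 = 4.808 L/h
D = CL × Css × τ / F = 4.808 × 31 × 12 / 0.59 = 3031 mg

(a) 13600 mg; (b) 3030 mg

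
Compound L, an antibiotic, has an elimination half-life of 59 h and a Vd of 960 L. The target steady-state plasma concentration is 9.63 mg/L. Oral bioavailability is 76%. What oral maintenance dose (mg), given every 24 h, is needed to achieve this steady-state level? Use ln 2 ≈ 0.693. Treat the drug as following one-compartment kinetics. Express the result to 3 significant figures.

3430 mg

k = 0.693/59 = 0.01175 h⁻¹, so CL = k·Vd = 0.01175 × 960.0 = 11.28 L/h
D = CL × Css × τ / F = 11.28 × 9.63 × 24 / 0.76 = 3430 mg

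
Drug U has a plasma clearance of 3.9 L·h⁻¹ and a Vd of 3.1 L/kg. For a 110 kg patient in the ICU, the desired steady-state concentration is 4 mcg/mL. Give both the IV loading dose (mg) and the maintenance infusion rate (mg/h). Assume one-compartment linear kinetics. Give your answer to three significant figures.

Vd = 3.1 L/kg × 110 kg = 341.0 L
Loading dose = Vd × C = 341.0 × 4 = 1364 mg
Maintenance infusion rate = CL × Css = 3.900 × 4 = 15.60 mg/h

(a) 1360 mg; (b) 15.6 mg/h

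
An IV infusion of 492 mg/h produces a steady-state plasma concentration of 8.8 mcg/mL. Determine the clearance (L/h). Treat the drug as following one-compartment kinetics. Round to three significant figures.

At steady state, infusion rate = CL × Css, so CL = rate / Css.
CL = 492 / 8.8 = 55.91 L/h

55.9 L/h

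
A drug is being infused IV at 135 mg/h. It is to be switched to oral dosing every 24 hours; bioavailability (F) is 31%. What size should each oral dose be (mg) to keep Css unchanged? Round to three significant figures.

10500 mg

To maintain the same Css, the systemic dosing rate must be unchanged: F·D/τ = infusion rate.
D = rate × τ / F = 135 × 24 / 0.31 = 10450 mg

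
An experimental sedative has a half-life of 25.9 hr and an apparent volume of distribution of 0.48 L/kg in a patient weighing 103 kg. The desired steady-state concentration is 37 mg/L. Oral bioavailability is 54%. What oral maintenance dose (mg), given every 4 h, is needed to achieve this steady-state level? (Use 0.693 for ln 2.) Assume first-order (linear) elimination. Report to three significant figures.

363 mg

Vd(total) = 103 kg × 0.48 L/kg = 49.44 L
k = 0.693/25.9 = 0.02676 h⁻¹, so CL = k·Vd = 0.02676 × 49.44 = 1.323 L/h
D = CL × Css × τ / F = 1.323 × 37 × 4 / 0.54 = 362.6 mg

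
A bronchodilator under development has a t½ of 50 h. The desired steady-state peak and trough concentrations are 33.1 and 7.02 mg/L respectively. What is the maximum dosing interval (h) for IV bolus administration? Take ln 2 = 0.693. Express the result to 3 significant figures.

k = 0.693 / t½ = 0.693 / 50 = 0.01386 h⁻¹
Between IV bolus doses, concentration decays as C = C₀·e^(−kτ), so C_peak/C_trough = e^(kτ).
τ_max = ln(C_peak/C_trough) / k = ln(33.1/7.02) / 0.01386 = 1.551 / 0.01386 = 111.9 h

112 h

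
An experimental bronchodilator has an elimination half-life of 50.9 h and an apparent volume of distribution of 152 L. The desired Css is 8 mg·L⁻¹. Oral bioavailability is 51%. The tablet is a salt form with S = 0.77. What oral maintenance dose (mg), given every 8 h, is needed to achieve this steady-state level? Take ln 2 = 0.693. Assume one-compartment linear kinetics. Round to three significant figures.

CL = ln 2 · Vd / t½ = 0.693 × 152.0 / 50.9 = 2.069 L/h
D = CL × Css × τ / F / S = 2.069 × 8 × 8 / 0.51 / 0.77 = 337.2 mg

337 mg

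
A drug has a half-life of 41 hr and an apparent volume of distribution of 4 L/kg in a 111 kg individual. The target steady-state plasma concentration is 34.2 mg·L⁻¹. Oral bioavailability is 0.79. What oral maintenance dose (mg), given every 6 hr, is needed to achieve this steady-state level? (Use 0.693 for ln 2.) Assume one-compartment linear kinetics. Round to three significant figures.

1950 mg

Vd = 4 L/kg × 111 kg = 444.0 L
CL = 0.693 × Vd / t½ = 0.693 × 444.0 / 41 = 7.505 L/h
D = CL × Css × τ / F = 7.505 × 34.2 × 6 / 0.79 = 1949 mg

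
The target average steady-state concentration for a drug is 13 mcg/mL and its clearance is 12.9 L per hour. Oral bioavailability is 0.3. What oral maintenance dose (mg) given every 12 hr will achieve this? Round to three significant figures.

6710 mg

D = CL × Css × τ / F = 12.90 × 13 × 12 / 0.3 = 6708 mg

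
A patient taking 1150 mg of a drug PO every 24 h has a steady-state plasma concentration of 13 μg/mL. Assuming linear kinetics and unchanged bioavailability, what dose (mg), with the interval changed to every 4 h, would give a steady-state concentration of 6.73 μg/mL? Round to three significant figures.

99.2 mg

For first-order elimination, Css ∝ F·D/(CL·τ); F and CL are unchanged, so Css ∝ D/τ.
D₂ = D₁ × (Css,target / Css,current) × (τ₂/τ₁) = 1150 × (6.73/13) × (4/24) = 99.22 mg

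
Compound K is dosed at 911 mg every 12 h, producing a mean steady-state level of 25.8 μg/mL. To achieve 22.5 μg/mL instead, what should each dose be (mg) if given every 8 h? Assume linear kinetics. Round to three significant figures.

530 mg

For first-order elimination, Css ∝ F·D/(CL·τ); F and CL are unchanged, so Css ∝ D/τ.
D₂ = D₁ × (Css,target / Css,current) × (τ₂/τ₁) = 911 × (22.5/25.8) × (8/12) = 529.7 mg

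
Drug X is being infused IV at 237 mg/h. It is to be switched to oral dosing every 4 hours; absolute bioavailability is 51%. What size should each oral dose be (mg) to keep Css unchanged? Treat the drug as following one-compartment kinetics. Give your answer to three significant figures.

To maintain the same Css, the systemic dosing rate must be unchanged: F·D/τ = infusion rate.
D = rate × τ / F = 237 × 4 / 0.51 = 1859 mg

1860 mg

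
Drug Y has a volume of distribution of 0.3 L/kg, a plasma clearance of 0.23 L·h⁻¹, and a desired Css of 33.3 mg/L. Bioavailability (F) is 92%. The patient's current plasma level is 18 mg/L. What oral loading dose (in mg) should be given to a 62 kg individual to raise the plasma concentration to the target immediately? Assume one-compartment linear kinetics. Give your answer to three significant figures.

Total Vd = 0.3 × 62 = 18.60 L
Concentration deficit ΔC = 33.3 − 18 = 15.30 mg/L
LD = Vd × ΔC / F = 18.60 × 15.30 / 0.92 = 309.3 mg

309 mg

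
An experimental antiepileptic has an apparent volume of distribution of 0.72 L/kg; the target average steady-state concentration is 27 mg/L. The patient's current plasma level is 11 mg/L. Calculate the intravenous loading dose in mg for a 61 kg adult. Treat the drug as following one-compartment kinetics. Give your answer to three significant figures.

703 mg

Vd = 0.72 L/kg × 61 kg = 43.92 L
Concentration deficit ΔC = 27 − 11 = 16.00 mg/L
LD = Vd × ΔC = 43.92 × 16.00 = 702.7 mg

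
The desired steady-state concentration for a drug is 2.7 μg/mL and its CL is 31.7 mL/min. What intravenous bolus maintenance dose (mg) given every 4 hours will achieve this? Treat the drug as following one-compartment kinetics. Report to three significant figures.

Convert clearance: 31.7 mL/min × 60 min/h ÷ 1000 mL/L = 1.902 L/h
At steady state, dose per interval replaces the amount cleared in that interval: D/τ = CL·Css.
D = CL × Css × τ = 1.902 × 2.7 × 4 = 20.54 mg

20.5 mg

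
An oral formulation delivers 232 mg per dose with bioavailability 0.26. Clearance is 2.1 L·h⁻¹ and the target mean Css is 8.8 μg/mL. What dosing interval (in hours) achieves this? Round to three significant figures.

3.26 h

F·D/τ = CL·Css → τ = F·D / (CL·Css).
τ = 0.26 × 232 / (2.1 × 8.8) = 3.264 h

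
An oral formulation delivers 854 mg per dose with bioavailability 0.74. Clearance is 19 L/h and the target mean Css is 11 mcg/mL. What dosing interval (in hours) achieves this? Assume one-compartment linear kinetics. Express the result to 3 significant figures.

F·D/τ = CL·Css → τ = F·D / (CL·Css).
τ = 0.74 × 854 / (19 × 11) = 3.024 h

3.02 h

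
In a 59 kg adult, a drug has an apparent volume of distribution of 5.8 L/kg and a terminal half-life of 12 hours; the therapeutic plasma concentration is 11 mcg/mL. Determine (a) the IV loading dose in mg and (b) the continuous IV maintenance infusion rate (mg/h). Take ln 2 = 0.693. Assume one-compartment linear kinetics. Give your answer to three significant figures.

(a) 3760 mg; (b) 217 mg/h

Total Vd = 5.8 × 59 = 342.2 L
LD = Vd × C = 342.2 × 11 = 3764 mg
CL = 0.693 × Vd / t½ = 0.693 × 342.2 / 12 = 19.76 L/h
Infusion rate = CL × Css = 19.76 × 11 = 217.4 mg/h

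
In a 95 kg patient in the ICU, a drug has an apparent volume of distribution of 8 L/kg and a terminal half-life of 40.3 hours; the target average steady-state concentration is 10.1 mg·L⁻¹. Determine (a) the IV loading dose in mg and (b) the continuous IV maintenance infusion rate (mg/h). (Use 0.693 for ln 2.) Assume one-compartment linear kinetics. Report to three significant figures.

(a) 7680 mg; (b) 132 mg/h

Vd(total) = 95 kg × 8 L/kg = 760.0 L
LD = Vd × C = 760.0 × 10.1 = 7676 mg
CL = 0.693 × Vd / t½ = 0.693 × 760.0 / 40.3 = 13.07 L/h
Infusion rate = CL × Css = 13.07 × 10.1 = 132.0 mg/h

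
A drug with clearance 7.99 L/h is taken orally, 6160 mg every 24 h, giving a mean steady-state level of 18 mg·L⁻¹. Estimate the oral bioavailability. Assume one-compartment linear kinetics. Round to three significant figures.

0.560

F·D/τ = CL·Css at steady state → F = CL·Css·τ / D.
F = 7.99 × 18 × 24 / 6160 = 0.560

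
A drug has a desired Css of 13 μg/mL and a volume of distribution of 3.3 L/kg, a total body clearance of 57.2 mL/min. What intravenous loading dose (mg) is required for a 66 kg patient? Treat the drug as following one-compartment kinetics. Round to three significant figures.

2830 mg

Total Vd = 3.3 × 66 = 217.8 L
LD = Vd × C = 217.8 × 13.00 = 2831 mg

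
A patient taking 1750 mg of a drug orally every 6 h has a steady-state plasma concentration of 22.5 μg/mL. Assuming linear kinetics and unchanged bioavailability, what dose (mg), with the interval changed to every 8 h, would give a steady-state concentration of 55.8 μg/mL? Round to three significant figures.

5790 mg

For first-order elimination, Css ∝ F·D/(CL·τ); F and CL are unchanged, so Css ∝ D/τ.
D₂ = D₁ × (Css,target / Css,current) × (τ₂/τ₁) = 1750 × (55.8/22.5) × (8/6) = 5787 mg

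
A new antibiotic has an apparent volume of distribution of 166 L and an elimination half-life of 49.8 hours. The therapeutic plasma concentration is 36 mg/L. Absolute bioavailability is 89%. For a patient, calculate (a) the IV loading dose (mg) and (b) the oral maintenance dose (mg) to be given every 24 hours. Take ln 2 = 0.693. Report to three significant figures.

(a) 5980 mg; (b) 2240 mg

LD = Vd × C = 166.0 × 36 = 5976 mg
CL = 0.693 × Vd / t½ = 0.693 × 166.0 / 49.8 = 2.310 L/h
D = CL × Css × τ / F = 2.310 × 36 × 24 / 0.89 = 2243 mg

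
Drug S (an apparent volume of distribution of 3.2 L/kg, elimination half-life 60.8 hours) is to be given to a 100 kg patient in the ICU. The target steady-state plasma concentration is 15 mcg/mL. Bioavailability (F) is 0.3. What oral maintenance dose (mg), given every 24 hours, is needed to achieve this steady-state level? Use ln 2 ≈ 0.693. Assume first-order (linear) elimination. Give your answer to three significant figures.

4380 mg

Total Vd = 3.2 × 100 = 320.0 L
CL = 0.693 × Vd / t½ = 0.693 × 320.0 / 60.8 = 3.647 L/h
D = CL × Css × τ / F = 3.647 × 15 × 24 / 0.3 = 4376 mg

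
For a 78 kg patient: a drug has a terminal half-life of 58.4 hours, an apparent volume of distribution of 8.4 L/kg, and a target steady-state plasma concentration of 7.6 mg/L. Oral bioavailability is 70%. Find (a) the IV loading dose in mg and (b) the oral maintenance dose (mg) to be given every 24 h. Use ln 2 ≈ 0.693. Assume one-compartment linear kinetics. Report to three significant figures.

(a) 4980 mg; (b) 2030 mg

Vd(total) = 78 kg × 8.4 L/kg = 655.2 L
LD = Vd × C = 655.2 × 7.6 = 4980 mg
CL = 0.693 × Vd / t½ = 0.693 × 655.2 / 58.4 = 7.775 L/h
D = CL × Css × τ / F = 7.775 × 7.6 × 24 / 0.7 = 2026 mg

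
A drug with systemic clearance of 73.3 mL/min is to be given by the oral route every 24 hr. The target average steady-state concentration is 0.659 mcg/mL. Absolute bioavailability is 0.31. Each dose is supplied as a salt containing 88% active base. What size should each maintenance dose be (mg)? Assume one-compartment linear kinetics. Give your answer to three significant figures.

255 mg

CL = 73.3 mL/min × 60/1000 = 4.398 L/h
At steady state, dose per interval replaces the amount cleared in that interval: F·S·D/τ = CL·Css.
D = CL × Css × τ / F / S = 4.398 × 0.659 × 24 / 0.31 / 0.88 = 255.0 mg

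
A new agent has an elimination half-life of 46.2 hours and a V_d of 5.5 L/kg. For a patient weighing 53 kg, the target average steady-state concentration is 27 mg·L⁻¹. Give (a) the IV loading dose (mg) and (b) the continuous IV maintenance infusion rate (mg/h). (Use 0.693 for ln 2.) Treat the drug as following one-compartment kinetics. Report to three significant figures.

(a) 7870 mg; (b) 118 mg/h

Total Vd = 5.5 × 53 = 291.5 L
LD = Vd × C = 291.5 × 27 = 7871 mg
CL = 0.693 × Vd / t½ = 0.693 × 291.5 / 46.2 = 4.373 L/h
Infusion rate = CL × Css = 4.373 × 27 = 118.1 mg/h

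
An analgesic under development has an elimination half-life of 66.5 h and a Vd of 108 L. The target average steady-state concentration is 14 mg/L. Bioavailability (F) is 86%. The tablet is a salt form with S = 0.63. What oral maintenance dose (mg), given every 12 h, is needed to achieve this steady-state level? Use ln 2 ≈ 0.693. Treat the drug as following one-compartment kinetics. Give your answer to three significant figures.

CL = 0.693 × Vd / t½ = 0.693 × 108.0 / 66.5 = 1.125 L/h
D = CL × Css × τ / F / S = 1.125 × 14 × 12 / 0.86 / 0.63 = 348.8 mg

349 mg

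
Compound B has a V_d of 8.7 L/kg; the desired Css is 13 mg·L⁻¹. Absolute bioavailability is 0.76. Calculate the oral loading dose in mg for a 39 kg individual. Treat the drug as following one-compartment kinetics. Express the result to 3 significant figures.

5800 mg

Total Vd = 8.7 × 39 = 339.3 L
The loading dose fills Vd to the target concentration.
LD = Vd × C / F = 339.3 × 13.00 / 0.76 = 5804 mg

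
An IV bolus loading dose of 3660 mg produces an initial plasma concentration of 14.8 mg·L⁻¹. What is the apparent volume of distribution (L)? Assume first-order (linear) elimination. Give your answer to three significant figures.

Immediately after an IV bolus, C₀ = Dose / Vd, so Vd = Dose / C₀.
Vd = 3660 / 14.8 = 247.3 L

247 L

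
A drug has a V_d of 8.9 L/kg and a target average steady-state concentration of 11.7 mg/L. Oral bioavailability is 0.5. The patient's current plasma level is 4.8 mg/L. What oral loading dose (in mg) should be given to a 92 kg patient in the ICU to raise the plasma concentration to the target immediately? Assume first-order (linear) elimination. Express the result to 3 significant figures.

Total Vd = 8.9 × 92 = 818.8 L
Concentration deficit ΔC = 11.7 − 4.8 = 6.900 mg/L
LD = Vd × ΔC / F = 818.8 × 6.900 / 0.5 = 11300 mg

11300 mg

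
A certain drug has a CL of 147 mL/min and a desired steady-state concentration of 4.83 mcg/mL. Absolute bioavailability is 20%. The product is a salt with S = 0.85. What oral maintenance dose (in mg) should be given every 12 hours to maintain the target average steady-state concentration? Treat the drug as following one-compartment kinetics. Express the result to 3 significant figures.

3010 mg

Convert clearance: 147 mL/min × 60 min/h ÷ 1000 mL/L = 8.820 L/h
At steady state, dose per interval replaces the amount cleared in that interval: F·S·D/τ = CL·Css.
D = CL × Css × τ / F / S = 8.820 × 4.83 × 12 / 0.2 / 0.85 = 3007 mg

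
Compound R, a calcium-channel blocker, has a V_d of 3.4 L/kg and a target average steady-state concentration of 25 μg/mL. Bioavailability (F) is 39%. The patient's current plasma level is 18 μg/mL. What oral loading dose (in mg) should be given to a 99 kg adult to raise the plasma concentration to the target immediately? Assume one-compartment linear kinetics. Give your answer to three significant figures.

6040 mg

Vd(total) = 99 kg × 3.4 L/kg = 336.6 L
Concentration deficit ΔC = 25 − 18 = 7.000 mg/L
LD = Vd × ΔC / F = 336.6 × 7.000 / 0.39 = 6042 mg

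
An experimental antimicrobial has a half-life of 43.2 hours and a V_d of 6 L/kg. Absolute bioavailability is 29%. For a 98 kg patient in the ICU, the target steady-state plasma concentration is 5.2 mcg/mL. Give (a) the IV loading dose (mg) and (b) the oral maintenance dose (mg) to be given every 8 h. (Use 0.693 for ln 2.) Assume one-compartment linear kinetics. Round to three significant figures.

Vd(total) = 98 kg × 6 L/kg = 588.0 L
LD = Vd × C = 588.0 × 5.2 = 3058 mg
CL = 0.693 × Vd / t½ = 0.693 × 588.0 / 43.2 = 9.433 L/h
D = CL × Css × τ / F = 9.433 × 5.2 × 8 / 0.29 = 1353 mg

(a) 3060 mg; (b) 1350 mg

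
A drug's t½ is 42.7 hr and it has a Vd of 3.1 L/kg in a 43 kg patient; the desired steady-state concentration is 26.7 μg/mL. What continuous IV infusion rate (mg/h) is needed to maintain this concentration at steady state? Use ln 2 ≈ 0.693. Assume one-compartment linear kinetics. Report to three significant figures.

Vd(total) = 43 kg × 3.1 L/kg = 133.3 L
CL = ln 2 · Vd / t½ = 0.693 × 133.3 / 42.7 = 2.163 L/h
Infusion rate = CL × Css = 2.163 × 26.7 = 57.75 mg/h

57.8 mg/h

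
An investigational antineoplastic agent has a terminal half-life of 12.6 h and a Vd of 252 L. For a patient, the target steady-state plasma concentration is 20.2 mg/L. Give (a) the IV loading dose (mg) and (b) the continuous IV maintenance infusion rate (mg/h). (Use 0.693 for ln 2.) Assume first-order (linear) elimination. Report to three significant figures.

(a) 5090 mg; (b) 280 mg/h

LD = Vd × C = 252.0 × 20.2 = 5090 mg
CL = 0.693 × Vd / t½ = 0.693 × 252.0 / 12.6 = 13.86 L/h
Infusion rate = CL × Css = 13.86 × 20.2 = 280.0 mg/h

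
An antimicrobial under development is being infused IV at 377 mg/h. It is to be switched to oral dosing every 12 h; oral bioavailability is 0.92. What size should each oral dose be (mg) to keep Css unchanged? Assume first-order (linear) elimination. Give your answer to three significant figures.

To maintain the same Css, the systemic dosing rate must be unchanged: F·D/τ = infusion rate.
D = rate × τ / F = 377 × 12 / 0.92 = 4917 mg

4920 mg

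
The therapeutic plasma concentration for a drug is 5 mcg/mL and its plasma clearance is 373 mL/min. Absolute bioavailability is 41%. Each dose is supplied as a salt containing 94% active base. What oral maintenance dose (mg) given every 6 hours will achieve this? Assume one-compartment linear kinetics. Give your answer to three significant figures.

1740 mg

CL = 373 mL/min × 60/1000 = 22.38 L/h
At steady state, dose per interval replaces the amount cleared in that interval: F·S·D/τ = CL·Css.
D = CL × Css × τ / F / S = 22.38 × 5 × 6 / 0.41 / 0.94 = 1742 mg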